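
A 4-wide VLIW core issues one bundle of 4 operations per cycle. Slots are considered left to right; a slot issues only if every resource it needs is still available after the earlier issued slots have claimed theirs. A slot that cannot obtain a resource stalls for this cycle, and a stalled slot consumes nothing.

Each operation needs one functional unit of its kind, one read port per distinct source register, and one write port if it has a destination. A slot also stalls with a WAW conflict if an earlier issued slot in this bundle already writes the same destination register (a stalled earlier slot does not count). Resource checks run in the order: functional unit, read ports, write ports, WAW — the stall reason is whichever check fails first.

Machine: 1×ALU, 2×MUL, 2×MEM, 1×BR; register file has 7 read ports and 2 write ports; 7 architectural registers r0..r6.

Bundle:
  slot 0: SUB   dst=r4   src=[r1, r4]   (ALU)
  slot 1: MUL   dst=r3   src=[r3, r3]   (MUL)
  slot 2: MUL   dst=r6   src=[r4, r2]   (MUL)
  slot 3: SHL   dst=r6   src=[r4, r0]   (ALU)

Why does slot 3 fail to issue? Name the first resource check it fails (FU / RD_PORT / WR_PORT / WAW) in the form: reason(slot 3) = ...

reason(slot 3) = FU

  0. ALU→r4 ⇒ go  {0A/2Mu/2Ld/1B | 5r 1w}
  1. MUL→r3 ⇒ go  {0A/1Mu/2Ld/1B | 4r 0w}
  2. MUL→r6 ⇒ no(WR_PORT)  {0A/1Mu/2Ld/1B | 4r 0w}
  3. ALU→r6 ⇒ no(FU)  {0A/1Mu/2Ld/1B | 4r 0w}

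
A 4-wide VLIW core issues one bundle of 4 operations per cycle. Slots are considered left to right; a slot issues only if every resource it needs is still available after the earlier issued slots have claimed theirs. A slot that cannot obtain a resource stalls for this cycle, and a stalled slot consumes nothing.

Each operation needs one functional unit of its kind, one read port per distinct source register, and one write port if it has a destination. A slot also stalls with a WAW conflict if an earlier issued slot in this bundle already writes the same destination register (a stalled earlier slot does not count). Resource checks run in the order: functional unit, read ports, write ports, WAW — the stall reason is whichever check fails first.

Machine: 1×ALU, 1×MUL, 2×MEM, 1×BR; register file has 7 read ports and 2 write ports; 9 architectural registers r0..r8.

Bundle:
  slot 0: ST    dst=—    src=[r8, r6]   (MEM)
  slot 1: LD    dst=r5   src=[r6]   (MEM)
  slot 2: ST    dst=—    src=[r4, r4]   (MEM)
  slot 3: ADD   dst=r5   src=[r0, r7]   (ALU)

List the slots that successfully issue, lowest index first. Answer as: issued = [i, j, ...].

#0 MEM src=r8,r6 dispatched  <A:1 Mu:1 Ld:1 B:1 rd:5 wr:2>
#1 MEM src=r6 dispatched  <A:1 Mu:1 Ld:0 B:1 rd:4 wr:1>
#2 MEM src=r4,r4 held:FU  <A:1 Mu:1 Ld:0 B:1 rd:4 wr:1>
#3 ALU src=r0,r7 held:WAW  <A:1 Mu:1 Ld:0 B:1 rd:4 wr:1>

issued = [0, 1]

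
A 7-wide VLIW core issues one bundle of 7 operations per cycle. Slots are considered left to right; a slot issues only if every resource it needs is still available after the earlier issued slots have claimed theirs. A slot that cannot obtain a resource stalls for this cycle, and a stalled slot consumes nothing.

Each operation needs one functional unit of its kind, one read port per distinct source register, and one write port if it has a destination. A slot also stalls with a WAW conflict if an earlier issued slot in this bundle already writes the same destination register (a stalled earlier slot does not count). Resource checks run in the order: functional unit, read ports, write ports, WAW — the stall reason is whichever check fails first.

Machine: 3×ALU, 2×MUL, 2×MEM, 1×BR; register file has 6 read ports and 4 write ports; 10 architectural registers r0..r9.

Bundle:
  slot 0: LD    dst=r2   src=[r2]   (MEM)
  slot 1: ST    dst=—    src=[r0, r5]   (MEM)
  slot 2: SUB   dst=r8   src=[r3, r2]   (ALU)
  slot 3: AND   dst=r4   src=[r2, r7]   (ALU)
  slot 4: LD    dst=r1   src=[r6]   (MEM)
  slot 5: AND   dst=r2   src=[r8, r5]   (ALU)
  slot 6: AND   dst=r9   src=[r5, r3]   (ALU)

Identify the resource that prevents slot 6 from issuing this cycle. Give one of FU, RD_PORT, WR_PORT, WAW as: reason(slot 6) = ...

reason(slot 6) = RD_PORT

[0] MEM needs rd=1 wr=1: ok; after: ALU=3 MUL=2 MEM=1 BR=1, R=5, W=3
[1] MEM needs rd=2 wr=0: ok; after: ALU=3 MUL=2 MEM=0 BR=1, R=3, W=3
[2] ALU needs rd=2 wr=1: ok; after: ALU=2 MUL=2 MEM=0 BR=1, R=1, W=2
[3] ALU needs rd=2 wr=1: RD_PORT; after: ALU=2 MUL=2 MEM=0 BR=1, R=1, W=2
[4] MEM needs rd=1 wr=1: FU; after: ALU=2 MUL=2 MEM=0 BR=1, R=1, W=2
[5] ALU needs rd=2 wr=1: RD_PORT; after: ALU=2 MUL=2 MEM=0 BR=1, R=1, W=2
[6] ALU needs rd=2 wr=1: RD_PORT; after: ALU=2 MUL=2 MEM=0 BR=1, R=1, W=2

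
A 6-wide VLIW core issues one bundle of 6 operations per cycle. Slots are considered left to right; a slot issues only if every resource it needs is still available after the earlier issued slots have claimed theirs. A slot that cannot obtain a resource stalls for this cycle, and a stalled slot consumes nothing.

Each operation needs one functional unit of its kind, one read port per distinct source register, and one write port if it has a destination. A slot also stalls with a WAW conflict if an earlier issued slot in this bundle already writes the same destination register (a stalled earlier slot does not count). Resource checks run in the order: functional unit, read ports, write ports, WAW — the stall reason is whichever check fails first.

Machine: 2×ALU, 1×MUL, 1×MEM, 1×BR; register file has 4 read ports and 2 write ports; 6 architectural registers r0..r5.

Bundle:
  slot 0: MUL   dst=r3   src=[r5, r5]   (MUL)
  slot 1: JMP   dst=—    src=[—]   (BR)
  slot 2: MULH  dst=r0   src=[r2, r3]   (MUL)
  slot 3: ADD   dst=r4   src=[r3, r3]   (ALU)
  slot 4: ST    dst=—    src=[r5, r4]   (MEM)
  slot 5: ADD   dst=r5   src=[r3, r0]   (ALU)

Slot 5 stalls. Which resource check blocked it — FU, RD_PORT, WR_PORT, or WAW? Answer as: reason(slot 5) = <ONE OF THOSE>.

reason(slot 5) = RD_PORT

(0) want 1×MUL +1rd +1wr — yes → AL2|MU0|ME1|BR1|rd3|wr1
(1) want 1×BR +0rd +0wr — yes → AL2|MU0|ME1|BR0|rd3|wr1
(2) want 1×MUL +2rd +1wr — FU → AL2|MU0|ME1|BR0|rd3|wr1
(3) want 1×ALU +1rd +1wr — yes → AL1|MU0|ME1|BR0|rd2|wr0
(4) want 1×MEM +2rd +0wr — yes → AL1|MU0|ME0|BR0|rd0|wr0
(5) want 1×ALU +2rd +1wr — RD_PORT → AL1|MU0|ME0|BR0|rd0|wr0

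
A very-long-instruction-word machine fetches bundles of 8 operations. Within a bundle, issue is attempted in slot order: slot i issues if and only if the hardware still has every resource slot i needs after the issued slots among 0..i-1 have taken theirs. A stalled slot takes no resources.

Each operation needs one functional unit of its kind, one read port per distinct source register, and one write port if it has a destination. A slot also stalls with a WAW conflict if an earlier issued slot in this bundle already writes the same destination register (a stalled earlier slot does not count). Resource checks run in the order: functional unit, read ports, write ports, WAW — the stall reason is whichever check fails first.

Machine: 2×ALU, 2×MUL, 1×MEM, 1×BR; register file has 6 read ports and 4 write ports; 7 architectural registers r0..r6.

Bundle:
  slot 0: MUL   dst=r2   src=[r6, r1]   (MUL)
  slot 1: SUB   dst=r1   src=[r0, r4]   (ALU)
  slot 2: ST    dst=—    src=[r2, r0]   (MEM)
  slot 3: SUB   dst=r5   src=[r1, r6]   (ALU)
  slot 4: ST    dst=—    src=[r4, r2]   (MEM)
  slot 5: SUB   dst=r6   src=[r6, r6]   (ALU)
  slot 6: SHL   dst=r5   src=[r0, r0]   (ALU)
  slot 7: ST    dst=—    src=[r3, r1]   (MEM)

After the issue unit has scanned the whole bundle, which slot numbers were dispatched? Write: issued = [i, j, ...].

issued = [0, 1, 2]

slot 0 (MUL): ISSUE — free A2,Mu1,Ld1,B1 rp4 wp3
slot 1 (ALU): ISSUE — free A1,Mu1,Ld1,B1 rp2 wp2
slot 2 (MEM): ISSUE — free A1,Mu1,Ld0,B1 rp0 wp2
slot 3 (ALU): stall RD_PORT — free A1,Mu1,Ld0,B1 rp0 wp2
slot 4 (MEM): stall FU — free A1,Mu1,Ld0,B1 rp0 wp2
slot 5 (ALU): stall RD_PORT — free A1,Mu1,Ld0,B1 rp0 wp2
slot 6 (ALU): stall RD_PORT — free A1,Mu1,Ld0,B1 rp0 wp2
slot 7 (MEM): stall FU — free A1,Mu1,Ld0,B1 rp0 wp2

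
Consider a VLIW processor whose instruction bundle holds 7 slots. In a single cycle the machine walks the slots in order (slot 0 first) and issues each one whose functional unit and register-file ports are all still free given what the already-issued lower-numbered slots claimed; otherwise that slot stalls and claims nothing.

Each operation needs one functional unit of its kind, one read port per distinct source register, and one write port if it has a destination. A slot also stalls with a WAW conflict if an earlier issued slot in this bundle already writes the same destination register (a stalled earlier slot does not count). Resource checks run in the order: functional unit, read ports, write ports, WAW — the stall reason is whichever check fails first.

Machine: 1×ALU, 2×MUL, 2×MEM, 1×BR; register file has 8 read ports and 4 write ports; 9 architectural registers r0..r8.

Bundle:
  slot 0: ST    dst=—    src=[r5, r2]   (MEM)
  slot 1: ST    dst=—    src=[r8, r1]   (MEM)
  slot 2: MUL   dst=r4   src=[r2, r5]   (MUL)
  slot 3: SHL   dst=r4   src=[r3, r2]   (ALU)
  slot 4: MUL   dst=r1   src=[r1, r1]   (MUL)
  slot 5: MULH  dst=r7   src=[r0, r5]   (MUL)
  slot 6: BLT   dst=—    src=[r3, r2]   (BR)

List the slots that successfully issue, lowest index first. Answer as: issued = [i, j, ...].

issued = [0, 1, 2, 4]

(0) want 1×MEM +2rd +0wr — yes → AL1|MU2|ME1|BR1|rd6|wr4
(1) want 1×MEM +2rd +0wr — yes → AL1|MU2|ME0|BR1|rd4|wr4
(2) want 1×MUL +2rd +1wr — yes → AL1|MU1|ME0|BR1|rd2|wr3
(3) want 1×ALU +2rd +1wr — WAW → AL1|MU1|ME0|BR1|rd2|wr3
(4) want 1×MUL +1rd +1wr — yes → AL1|MU0|ME0|BR1|rd1|wr2
(5) want 1×MUL +2rd +1wr — FU → AL1|MU0|ME0|BR1|rd1|wr2
(6) want 1×BR +2rd +0wr — RD_PORT → AL1|MU0|ME0|BR1|rd1|wr2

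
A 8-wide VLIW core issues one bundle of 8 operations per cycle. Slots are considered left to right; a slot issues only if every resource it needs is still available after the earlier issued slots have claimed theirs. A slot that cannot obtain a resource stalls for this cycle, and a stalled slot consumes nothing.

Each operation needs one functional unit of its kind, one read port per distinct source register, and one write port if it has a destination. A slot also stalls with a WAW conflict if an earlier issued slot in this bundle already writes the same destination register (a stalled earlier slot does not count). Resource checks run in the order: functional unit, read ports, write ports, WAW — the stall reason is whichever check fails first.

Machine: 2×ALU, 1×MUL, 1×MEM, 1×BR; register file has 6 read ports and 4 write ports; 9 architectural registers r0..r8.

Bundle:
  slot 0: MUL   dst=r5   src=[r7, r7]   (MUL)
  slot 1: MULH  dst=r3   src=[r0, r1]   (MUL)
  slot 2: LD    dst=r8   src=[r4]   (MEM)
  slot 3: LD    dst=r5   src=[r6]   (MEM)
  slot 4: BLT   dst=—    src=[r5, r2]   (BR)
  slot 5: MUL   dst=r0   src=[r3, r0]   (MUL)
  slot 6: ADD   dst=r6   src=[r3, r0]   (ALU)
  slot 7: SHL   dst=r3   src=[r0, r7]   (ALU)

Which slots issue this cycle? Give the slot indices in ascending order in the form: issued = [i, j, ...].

issued = [0, 2, 4, 6]

[0] MUL needs rd=1 wr=1: ok; after: ALU=2 MUL=0 MEM=1 BR=1, R=5, W=3
[1] MUL needs rd=2 wr=1: FU; after: ALU=2 MUL=0 MEM=1 BR=1, R=5, W=3
[2] MEM needs rd=1 wr=1: ok; after: ALU=2 MUL=0 MEM=0 BR=1, R=4, W=2
[3] MEM needs rd=1 wr=1: FU; after: ALU=2 MUL=0 MEM=0 BR=1, R=4, W=2
[4] BR needs rd=2 wr=0: ok; after: ALU=2 MUL=0 MEM=0 BR=0, R=2, W=2
[5] MUL needs rd=2 wr=1: FU; after: ALU=2 MUL=0 MEM=0 BR=0, R=2, W=2
[6] ALU needs rd=2 wr=1: ok; after: ALU=1 MUL=0 MEM=0 BR=0, R=0, W=1
[7] ALU needs rd=2 wr=1: RD_PORT; after: ALU=1 MUL=0 MEM=0 BR=0, R=0, W=1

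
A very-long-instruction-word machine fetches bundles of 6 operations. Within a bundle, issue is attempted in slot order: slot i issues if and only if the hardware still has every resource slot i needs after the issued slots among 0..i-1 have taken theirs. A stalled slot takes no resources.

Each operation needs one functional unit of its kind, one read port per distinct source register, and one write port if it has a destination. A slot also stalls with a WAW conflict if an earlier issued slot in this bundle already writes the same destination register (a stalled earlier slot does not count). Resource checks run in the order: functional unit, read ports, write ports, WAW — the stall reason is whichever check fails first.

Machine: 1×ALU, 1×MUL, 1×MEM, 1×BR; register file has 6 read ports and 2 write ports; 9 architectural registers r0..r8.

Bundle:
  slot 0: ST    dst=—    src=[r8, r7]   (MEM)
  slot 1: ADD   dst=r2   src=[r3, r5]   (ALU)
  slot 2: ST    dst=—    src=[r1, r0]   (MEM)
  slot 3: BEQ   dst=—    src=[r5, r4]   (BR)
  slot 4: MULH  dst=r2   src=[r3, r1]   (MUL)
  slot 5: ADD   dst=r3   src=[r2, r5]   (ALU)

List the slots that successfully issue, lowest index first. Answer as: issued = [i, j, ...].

issued = [0, 1, 3]

  0. MEM ⇒ go  {1A/1Mu/0Ld/1B | 4r 2w}
  1. ALU→r2 ⇒ go  {0A/1Mu/0Ld/1B | 2r 1w}
  2. MEM ⇒ no(FU)  {0A/1Mu/0Ld/1B | 2r 1w}
  3. BR ⇒ go  {0A/1Mu/0Ld/0B | 0r 1w}
  4. MUL→r2 ⇒ no(RD_PORT)  {0A/1Mu/0Ld/0B | 0r 1w}
  5. ALU→r3 ⇒ no(FU)  {0A/1Mu/0Ld/0B | 0r 1w}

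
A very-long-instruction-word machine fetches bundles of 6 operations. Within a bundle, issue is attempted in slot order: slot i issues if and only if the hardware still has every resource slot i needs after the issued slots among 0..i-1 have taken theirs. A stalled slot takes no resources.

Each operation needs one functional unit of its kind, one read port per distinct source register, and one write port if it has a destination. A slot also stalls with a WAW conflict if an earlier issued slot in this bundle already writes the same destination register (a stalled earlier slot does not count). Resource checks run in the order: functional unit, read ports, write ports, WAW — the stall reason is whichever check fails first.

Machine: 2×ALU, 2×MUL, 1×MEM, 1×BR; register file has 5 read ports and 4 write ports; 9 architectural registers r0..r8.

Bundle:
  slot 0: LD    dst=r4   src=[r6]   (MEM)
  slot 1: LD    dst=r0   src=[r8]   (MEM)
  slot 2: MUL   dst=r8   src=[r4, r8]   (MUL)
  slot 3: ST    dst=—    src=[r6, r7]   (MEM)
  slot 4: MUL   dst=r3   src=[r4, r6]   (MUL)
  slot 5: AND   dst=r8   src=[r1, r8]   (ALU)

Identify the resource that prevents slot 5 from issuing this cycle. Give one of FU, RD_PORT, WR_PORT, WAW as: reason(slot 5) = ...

reason(slot 5) = RD_PORT

#0 MEM src=r6 dispatched  <A:2 Mu:2 Ld:0 B:1 rd:4 wr:3>
#1 MEM src=r8 held:FU  <A:2 Mu:2 Ld:0 B:1 rd:4 wr:3>
#2 MUL src=r4,r8 dispatched  <A:2 Mu:1 Ld:0 B:1 rd:2 wr:2>
#3 MEM src=r6,r7 held:FU  <A:2 Mu:1 Ld:0 B:1 rd:2 wr:2>
#4 MUL src=r4,r6 dispatched  <A:2 Mu:0 Ld:0 B:1 rd:0 wr:1>
#5 ALU src=r1,r8 held:RD_PORT  <A:2 Mu:0 Ld:0 B:1 rd:0 wr:1>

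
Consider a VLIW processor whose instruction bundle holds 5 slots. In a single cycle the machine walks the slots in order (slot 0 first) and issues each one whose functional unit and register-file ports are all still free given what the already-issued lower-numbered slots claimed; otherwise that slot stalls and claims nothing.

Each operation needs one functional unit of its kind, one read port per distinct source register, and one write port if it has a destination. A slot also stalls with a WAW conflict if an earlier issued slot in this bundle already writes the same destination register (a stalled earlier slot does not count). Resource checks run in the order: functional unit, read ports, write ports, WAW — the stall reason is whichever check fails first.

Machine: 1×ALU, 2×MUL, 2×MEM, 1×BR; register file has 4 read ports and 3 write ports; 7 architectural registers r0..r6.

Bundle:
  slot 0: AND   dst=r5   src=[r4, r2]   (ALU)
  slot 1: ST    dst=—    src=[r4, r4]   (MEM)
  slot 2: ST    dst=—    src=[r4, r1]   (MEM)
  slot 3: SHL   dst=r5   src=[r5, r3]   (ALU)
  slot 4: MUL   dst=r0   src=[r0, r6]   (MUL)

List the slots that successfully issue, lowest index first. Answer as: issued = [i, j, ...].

#0 ALU src=r4,r2 dispatched  <A:0 Mu:2 Ld:2 B:1 rd:2 wr:2>
#1 MEM src=r4,r4 dispatched  <A:0 Mu:2 Ld:1 B:1 rd:1 wr:2>
#2 MEM src=r4,r1 held:RD_PORT  <A:0 Mu:2 Ld:1 B:1 rd:1 wr:2>
#3 ALU src=r5,r3 held:FU  <A:0 Mu:2 Ld:1 B:1 rd:1 wr:2>
#4 MUL src=r0,r6 held:RD_PORT  <A:0 Mu:2 Ld:1 B:1 rd:1 wr:2>

issued = [0, 1]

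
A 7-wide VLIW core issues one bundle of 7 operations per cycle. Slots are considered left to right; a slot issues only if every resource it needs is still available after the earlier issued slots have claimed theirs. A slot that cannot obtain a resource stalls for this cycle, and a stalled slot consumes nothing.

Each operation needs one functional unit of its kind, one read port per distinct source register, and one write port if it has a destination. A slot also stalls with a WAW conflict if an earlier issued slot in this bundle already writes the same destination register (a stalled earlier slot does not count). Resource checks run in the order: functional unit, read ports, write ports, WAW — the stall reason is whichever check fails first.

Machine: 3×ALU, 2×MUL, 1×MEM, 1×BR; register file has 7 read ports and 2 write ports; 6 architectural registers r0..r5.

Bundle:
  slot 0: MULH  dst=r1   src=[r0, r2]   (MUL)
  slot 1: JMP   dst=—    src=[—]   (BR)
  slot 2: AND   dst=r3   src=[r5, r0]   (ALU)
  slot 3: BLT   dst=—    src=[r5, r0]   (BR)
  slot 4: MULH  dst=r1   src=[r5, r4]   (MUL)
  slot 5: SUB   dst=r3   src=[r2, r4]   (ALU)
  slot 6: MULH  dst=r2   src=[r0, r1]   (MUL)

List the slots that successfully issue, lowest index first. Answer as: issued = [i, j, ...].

#0 MUL src=r0,r2 dispatched  <A:3 Mu:1 Ld:1 B:1 rd:5 wr:1>
#1 BR src=- dispatched  <A:3 Mu:1 Ld:1 B:0 rd:5 wr:1>
#2 ALU src=r5,r0 dispatched  <A:2 Mu:1 Ld:1 B:0 rd:3 wr:0>
#3 BR src=r5,r0 held:FU  <A:2 Mu:1 Ld:1 B:0 rd:3 wr:0>
#4 MUL src=r5,r4 held:WR_PORT  <A:2 Mu:1 Ld:1 B:0 rd:3 wr:0>
#5 ALU src=r2,r4 held:WR_PORT  <A:2 Mu:1 Ld:1 B:0 rd:3 wr:0>
#6 MUL src=r0,r1 held:WR_PORT  <A:2 Mu:1 Ld:1 B:0 rd:3 wr:0>

issued = [0, 1, 2]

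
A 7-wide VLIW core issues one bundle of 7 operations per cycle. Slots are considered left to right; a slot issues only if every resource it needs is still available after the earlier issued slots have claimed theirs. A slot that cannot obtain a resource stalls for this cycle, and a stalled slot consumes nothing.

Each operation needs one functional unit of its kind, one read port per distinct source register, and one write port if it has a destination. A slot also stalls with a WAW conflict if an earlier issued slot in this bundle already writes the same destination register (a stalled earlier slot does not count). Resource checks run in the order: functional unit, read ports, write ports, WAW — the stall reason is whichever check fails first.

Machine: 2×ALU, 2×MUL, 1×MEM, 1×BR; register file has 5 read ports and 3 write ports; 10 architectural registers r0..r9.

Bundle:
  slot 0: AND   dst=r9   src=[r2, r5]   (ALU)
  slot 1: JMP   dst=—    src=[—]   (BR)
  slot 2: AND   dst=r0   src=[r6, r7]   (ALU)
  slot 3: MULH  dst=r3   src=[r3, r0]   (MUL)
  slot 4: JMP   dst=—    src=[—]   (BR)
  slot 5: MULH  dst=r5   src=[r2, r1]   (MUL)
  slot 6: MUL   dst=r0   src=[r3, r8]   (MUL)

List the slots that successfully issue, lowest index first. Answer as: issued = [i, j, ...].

issued = [0, 1, 2]

  0. ALU→r9 ⇒ go  {1A/2Mu/1Ld/1B | 3r 2w}
  1. BR ⇒ go  {1A/2Mu/1Ld/0B | 3r 2w}
  2. ALU→r0 ⇒ go  {0A/2Mu/1Ld/0B | 1r 1w}
  3. MUL→r3 ⇒ no(RD_PORT)  {0A/2Mu/1Ld/0B | 1r 1w}
  4. BR ⇒ no(FU)  {0A/2Mu/1Ld/0B | 1r 1w}
  5. MUL→r5 ⇒ no(RD_PORT)  {0A/2Mu/1Ld/0B | 1r 1w}
  6. MUL→r0 ⇒ no(RD_PORT)  {0A/2Mu/1Ld/0B | 1r 1w}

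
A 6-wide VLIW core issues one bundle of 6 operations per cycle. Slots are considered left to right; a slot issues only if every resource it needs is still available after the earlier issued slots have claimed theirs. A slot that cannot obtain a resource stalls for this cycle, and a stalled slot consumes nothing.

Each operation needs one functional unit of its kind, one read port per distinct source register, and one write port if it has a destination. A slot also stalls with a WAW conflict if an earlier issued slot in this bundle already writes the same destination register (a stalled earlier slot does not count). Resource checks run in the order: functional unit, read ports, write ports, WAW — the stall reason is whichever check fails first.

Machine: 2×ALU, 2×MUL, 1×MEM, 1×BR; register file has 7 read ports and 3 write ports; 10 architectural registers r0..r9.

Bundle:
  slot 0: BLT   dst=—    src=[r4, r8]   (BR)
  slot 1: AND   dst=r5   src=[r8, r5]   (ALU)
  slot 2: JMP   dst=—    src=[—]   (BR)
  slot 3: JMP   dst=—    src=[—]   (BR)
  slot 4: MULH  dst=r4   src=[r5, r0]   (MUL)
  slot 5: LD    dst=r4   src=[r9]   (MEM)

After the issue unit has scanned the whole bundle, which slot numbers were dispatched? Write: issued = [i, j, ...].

issued = [0, 1, 4]

[0] BR needs rd=2 wr=0: ok; after: ALU=2 MUL=2 MEM=1 BR=0, R=5, W=3
[1] ALU needs rd=2 wr=1: ok; after: ALU=1 MUL=2 MEM=1 BR=0, R=3, W=2
[2] BR needs rd=0 wr=0: FU; after: ALU=1 MUL=2 MEM=1 BR=0, R=3, W=2
[3] BR needs rd=0 wr=0: FU; after: ALU=1 MUL=2 MEM=1 BR=0, R=3, W=2
[4] MUL needs rd=2 wr=1: ok; after: ALU=1 MUL=1 MEM=1 BR=0, R=1, W=1
[5] MEM needs rd=1 wr=1: WAW; after: ALU=1 MUL=1 MEM=1 BR=0, R=1, W=1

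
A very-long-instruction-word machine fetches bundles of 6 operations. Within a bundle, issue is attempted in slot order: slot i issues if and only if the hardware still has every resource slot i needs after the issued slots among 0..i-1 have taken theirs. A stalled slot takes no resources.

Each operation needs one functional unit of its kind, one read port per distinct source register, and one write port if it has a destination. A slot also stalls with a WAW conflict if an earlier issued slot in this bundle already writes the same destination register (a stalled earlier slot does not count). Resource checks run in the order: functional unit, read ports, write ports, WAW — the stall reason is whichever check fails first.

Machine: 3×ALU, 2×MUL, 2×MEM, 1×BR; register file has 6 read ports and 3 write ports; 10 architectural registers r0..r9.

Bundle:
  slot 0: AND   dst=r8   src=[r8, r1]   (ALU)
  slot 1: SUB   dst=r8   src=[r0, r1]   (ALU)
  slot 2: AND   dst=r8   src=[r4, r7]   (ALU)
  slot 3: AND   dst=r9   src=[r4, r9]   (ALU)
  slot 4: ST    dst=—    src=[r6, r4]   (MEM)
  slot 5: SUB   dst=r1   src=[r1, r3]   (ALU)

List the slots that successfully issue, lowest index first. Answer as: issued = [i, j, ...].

#0 ALU src=r8,r1 dispatched  <A:2 Mu:2 Ld:2 B:1 rd:4 wr:2>
#1 ALU src=r0,r1 held:WAW  <A:2 Mu:2 Ld:2 B:1 rd:4 wr:2>
#2 ALU src=r4,r7 held:WAW  <A:2 Mu:2 Ld:2 B:1 rd:4 wr:2>
#3 ALU src=r4,r9 dispatched  <A:1 Mu:2 Ld:2 B:1 rd:2 wr:1>
#4 MEM src=r6,r4 dispatched  <A:1 Mu:2 Ld:1 B:1 rd:0 wr:1>
#5 ALU src=r1,r3 held:RD_PORT  <A:1 Mu:2 Ld:1 B:1 rd:0 wr:1>

issued = [0, 3, 4]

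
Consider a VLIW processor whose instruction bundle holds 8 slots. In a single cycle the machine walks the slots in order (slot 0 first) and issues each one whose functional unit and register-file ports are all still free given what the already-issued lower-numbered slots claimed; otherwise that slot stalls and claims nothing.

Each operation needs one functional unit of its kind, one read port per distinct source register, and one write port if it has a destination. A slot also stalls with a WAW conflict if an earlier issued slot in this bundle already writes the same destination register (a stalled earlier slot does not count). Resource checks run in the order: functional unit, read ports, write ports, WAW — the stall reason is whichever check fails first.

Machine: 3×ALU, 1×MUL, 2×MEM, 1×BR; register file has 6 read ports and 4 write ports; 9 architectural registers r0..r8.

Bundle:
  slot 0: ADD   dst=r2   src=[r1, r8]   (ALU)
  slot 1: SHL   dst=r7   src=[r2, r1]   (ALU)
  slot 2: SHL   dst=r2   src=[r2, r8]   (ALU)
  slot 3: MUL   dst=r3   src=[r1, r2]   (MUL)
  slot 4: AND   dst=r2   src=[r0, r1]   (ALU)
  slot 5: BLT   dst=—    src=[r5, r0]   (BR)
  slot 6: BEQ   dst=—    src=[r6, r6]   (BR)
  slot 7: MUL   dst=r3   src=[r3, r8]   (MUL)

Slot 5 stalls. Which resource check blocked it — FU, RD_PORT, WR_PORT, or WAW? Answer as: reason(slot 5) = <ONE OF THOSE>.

reason(slot 5) = RD_PORT

  0. ALU→r2 ⇒ go  {2A/1Mu/2Ld/1B | 4r 3w}
  1. ALU→r7 ⇒ go  {1A/1Mu/2Ld/1B | 2r 2w}
  2. ALU→r2 ⇒ no(WAW)  {1A/1Mu/2Ld/1B | 2r 2w}
  3. MUL→r3 ⇒ go  {1A/0Mu/2Ld/1B | 0r 1w}
  4. ALU→r2 ⇒ no(RD_PORT)  {1A/0Mu/2Ld/1B | 0r 1w}
  5. BR ⇒ no(RD_PORT)  {1A/0Mu/2Ld/1B | 0r 1w}
  6. BR ⇒ no(RD_PORT)  {1A/0Mu/2Ld/1B | 0r 1w}
  7. MUL→r3 ⇒ no(FU)  {1A/0Mu/2Ld/1B | 0r 1w}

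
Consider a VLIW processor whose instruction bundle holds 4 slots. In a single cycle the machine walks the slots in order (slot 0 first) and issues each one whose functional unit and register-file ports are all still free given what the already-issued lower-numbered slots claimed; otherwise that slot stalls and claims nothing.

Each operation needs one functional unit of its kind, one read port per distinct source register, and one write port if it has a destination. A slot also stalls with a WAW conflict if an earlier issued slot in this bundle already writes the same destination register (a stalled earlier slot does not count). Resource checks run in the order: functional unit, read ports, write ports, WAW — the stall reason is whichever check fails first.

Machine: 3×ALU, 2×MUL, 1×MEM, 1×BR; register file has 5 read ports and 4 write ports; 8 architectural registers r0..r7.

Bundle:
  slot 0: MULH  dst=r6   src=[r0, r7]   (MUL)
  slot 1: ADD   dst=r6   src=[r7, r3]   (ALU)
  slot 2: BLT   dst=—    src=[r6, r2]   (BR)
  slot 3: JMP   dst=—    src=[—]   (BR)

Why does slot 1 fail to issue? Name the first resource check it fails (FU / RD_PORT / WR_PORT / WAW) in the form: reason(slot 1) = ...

#0 MUL src=r0,r7 dispatched  <A:3 Mu:1 Ld:1 B:1 rd:3 wr:3>
#1 ALU src=r7,r3 held:WAW  <A:3 Mu:1 Ld:1 B:1 rd:3 wr:3>
#2 BR src=r6,r2 dispatched  <A:3 Mu:1 Ld:1 B:0 rd:1 wr:3>
#3 BR src=- held:FU  <A:3 Mu:1 Ld:1 B:0 rd:1 wr:3>

reason(slot 1) = WAW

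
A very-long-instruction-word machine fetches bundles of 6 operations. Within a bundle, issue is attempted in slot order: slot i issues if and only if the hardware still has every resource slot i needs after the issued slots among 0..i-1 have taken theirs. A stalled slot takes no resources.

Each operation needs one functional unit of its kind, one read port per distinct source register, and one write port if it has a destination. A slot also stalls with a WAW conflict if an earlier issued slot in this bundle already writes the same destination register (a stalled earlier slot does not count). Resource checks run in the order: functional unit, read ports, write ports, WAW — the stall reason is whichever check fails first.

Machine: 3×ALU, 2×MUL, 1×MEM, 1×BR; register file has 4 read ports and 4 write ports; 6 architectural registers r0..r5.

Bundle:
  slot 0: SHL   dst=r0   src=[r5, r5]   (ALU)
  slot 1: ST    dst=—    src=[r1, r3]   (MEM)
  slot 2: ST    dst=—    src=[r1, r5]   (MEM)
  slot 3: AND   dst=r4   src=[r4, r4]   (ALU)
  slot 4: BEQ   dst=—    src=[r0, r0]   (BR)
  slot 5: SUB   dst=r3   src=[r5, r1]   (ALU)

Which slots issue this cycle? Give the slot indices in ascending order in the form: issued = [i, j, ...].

issued = [0, 1, 3]

(0) want 1×ALU +1rd +1wr — yes → AL2|MU2|ME1|BR1|rd3|wr3
(1) want 1×MEM +2rd +0wr — yes → AL2|MU2|ME0|BR1|rd1|wr3
(2) want 1×MEM +2rd +0wr — FU → AL2|MU2|ME0|BR1|rd1|wr3
(3) want 1×ALU +1rd +1wr — yes → AL1|MU2|ME0|BR1|rd0|wr2
(4) want 1×BR +1rd +0wr — RD_PORT → AL1|MU2|ME0|BR1|rd0|wr2
(5) want 1×ALU +2rd +1wr — RD_PORT → AL1|MU2|ME0|BR1|rd0|wr2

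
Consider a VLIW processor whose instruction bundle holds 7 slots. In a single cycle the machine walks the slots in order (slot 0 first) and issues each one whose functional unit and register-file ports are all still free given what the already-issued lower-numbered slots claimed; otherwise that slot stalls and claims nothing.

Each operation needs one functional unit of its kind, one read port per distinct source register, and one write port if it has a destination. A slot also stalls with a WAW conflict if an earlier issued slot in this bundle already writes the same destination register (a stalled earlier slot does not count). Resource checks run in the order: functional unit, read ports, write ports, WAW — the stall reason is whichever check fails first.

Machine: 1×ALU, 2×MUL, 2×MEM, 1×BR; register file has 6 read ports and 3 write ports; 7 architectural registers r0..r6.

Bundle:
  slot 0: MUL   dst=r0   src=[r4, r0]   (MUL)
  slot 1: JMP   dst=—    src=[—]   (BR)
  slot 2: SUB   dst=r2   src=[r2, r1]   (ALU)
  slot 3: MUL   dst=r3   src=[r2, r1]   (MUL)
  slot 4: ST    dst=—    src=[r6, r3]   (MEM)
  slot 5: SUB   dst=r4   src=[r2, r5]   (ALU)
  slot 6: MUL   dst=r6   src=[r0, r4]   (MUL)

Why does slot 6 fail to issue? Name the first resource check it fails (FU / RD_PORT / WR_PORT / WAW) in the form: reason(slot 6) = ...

[0] MUL needs rd=2 wr=1: ok; after: ALU=1 MUL=1 MEM=2 BR=1, R=4, W=2
[1] BR needs rd=0 wr=0: ok; after: ALU=1 MUL=1 MEM=2 BR=0, R=4, W=2
[2] ALU needs rd=2 wr=1: ok; after: ALU=0 MUL=1 MEM=2 BR=0, R=2, W=1
[3] MUL needs rd=2 wr=1: ok; after: ALU=0 MUL=0 MEM=2 BR=0, R=0, W=0
[4] MEM needs rd=2 wr=0: RD_PORT; after: ALU=0 MUL=0 MEM=2 BR=0, R=0, W=0
[5] ALU needs rd=2 wr=1: FU; after: ALU=0 MUL=0 MEM=2 BR=0, R=0, W=0
[6] MUL needs rd=2 wr=1: FU; after: ALU=0 MUL=0 MEM=2 BR=0, R=0, W=0

reason(slot 6) = FU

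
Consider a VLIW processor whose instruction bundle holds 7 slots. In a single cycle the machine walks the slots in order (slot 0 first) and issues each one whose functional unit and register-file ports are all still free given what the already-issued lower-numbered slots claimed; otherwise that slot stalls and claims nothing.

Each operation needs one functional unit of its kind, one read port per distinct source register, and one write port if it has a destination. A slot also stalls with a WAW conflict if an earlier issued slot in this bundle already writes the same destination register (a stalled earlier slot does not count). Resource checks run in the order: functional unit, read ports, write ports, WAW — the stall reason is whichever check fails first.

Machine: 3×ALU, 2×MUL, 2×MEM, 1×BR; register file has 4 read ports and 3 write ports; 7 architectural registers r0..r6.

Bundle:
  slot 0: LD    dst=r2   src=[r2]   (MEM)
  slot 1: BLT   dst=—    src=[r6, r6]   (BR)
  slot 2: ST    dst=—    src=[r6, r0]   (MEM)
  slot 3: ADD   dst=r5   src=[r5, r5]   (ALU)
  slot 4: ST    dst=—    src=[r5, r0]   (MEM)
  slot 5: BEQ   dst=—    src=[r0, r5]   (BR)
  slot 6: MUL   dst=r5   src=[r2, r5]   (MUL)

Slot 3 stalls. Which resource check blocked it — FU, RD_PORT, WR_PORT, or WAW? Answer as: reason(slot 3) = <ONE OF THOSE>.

reason(slot 3) = RD_PORT

(0) want 1×MEM +1rd +1wr — yes → AL3|MU2|ME1|BR1|rd3|wr2
(1) want 1×BR +1rd +0wr — yes → AL3|MU2|ME1|BR0|rd2|wr2
(2) want 1×MEM +2rd +0wr — yes → AL3|MU2|ME0|BR0|rd0|wr2
(3) want 1×ALU +1rd +1wr — RD_PORT → AL3|MU2|ME0|BR0|rd0|wr2
(4) want 1×MEM +2rd +0wr — FU → AL3|MU2|ME0|BR0|rd0|wr2
(5) want 1×BR +2rd +0wr — FU → AL3|MU2|ME0|BR0|rd0|wr2
(6) want 1×MUL +2rd +1wr — RD_PORT → AL3|MU2|ME0|BR0|rd0|wr2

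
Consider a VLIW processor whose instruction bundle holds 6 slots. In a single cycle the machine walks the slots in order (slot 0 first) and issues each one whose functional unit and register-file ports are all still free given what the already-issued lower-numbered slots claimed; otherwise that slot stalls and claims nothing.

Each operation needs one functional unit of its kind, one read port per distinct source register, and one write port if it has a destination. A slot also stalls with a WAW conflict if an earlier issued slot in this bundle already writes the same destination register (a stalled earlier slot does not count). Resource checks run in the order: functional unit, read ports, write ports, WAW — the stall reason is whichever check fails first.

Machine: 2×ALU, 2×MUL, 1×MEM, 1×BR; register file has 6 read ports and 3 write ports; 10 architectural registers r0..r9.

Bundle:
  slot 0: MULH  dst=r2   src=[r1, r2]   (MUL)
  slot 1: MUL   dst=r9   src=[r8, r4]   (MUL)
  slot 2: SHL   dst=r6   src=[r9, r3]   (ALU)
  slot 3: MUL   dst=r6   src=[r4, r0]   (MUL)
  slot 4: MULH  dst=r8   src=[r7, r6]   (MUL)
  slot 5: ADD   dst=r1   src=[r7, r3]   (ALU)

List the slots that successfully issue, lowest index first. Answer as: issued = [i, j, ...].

#0 MUL src=r1,r2 dispatched  <A:2 Mu:1 Ld:1 B:1 rd:4 wr:2>
#1 MUL src=r8,r4 dispatched  <A:2 Mu:0 Ld:1 B:1 rd:2 wr:1>
#2 ALU src=r9,r3 dispatched  <A:1 Mu:0 Ld:1 B:1 rd:0 wr:0>
#3 MUL src=r4,r0 held:FU  <A:1 Mu:0 Ld:1 B:1 rd:0 wr:0>
#4 MUL src=r7,r6 held:FU  <A:1 Mu:0 Ld:1 B:1 rd:0 wr:0>
#5 ALU src=r7,r3 held:RD_PORT  <A:1 Mu:0 Ld:1 B:1 rd:0 wr:0>

issued = [0, 1, 2]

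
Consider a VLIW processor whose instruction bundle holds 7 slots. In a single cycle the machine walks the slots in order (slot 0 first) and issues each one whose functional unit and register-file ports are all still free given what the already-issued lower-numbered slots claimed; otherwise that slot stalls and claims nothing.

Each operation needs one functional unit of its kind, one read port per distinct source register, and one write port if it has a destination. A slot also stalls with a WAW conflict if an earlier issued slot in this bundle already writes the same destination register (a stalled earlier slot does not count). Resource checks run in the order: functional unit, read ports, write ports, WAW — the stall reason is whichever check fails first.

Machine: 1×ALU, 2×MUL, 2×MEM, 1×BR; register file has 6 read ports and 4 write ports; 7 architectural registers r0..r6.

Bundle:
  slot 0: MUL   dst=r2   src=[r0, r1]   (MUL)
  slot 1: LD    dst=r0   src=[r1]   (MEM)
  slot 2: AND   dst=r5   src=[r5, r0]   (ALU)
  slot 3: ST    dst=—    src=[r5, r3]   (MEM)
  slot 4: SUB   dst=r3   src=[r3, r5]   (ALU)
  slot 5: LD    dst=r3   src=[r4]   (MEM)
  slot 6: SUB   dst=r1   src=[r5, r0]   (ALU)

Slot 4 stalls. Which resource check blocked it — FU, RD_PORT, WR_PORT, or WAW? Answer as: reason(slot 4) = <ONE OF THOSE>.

[0] MUL needs rd=2 wr=1: ok; after: ALU=1 MUL=1 MEM=2 BR=1, R=4, W=3
[1] MEM needs rd=1 wr=1: ok; after: ALU=1 MUL=1 MEM=1 BR=1, R=3, W=2
[2] ALU needs rd=2 wr=1: ok; after: ALU=0 MUL=1 MEM=1 BR=1, R=1, W=1
[3] MEM needs rd=2 wr=0: RD_PORT; after: ALU=0 MUL=1 MEM=1 BR=1, R=1, W=1
[4] ALU needs rd=2 wr=1: FU; after: ALU=0 MUL=1 MEM=1 BR=1, R=1, W=1
[5] MEM needs rd=1 wr=1: ok; after: ALU=0 MUL=1 MEM=0 BR=1, R=0, W=0
[6] ALU needs rd=2 wr=1: FU; after: ALU=0 MUL=1 MEM=0 BR=1, R=0, W=0

reason(slot 4) = FU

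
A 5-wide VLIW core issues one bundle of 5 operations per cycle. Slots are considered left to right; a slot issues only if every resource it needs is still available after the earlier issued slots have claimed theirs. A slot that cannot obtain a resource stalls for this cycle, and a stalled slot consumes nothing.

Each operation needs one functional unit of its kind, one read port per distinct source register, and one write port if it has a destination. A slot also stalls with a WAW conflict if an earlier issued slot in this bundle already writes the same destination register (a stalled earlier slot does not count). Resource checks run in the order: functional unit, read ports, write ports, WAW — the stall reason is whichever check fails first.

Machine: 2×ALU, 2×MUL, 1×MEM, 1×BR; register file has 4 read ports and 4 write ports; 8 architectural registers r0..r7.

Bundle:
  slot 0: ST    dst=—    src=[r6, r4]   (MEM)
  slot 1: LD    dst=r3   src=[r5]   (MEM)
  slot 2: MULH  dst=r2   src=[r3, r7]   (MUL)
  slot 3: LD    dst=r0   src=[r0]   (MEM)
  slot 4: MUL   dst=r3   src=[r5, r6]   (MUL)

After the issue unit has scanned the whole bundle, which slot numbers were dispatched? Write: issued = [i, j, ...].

issued = [0, 2]

[0] MEM needs rd=2 wr=0: ok; after: ALU=2 MUL=2 MEM=0 BR=1, R=2, W=4
[1] MEM needs rd=1 wr=1: FU; after: ALU=2 MUL=2 MEM=0 BR=1, R=2, W=4
[2] MUL needs rd=2 wr=1: ok; after: ALU=2 MUL=1 MEM=0 BR=1, R=0, W=3
[3] MEM needs rd=1 wr=1: FU; after: ALU=2 MUL=1 MEM=0 BR=1, R=0, W=3
[4] MUL needs rd=2 wr=1: RD_PORT; after: ALU=2 MUL=1 MEM=0 BR=1, R=0, W=3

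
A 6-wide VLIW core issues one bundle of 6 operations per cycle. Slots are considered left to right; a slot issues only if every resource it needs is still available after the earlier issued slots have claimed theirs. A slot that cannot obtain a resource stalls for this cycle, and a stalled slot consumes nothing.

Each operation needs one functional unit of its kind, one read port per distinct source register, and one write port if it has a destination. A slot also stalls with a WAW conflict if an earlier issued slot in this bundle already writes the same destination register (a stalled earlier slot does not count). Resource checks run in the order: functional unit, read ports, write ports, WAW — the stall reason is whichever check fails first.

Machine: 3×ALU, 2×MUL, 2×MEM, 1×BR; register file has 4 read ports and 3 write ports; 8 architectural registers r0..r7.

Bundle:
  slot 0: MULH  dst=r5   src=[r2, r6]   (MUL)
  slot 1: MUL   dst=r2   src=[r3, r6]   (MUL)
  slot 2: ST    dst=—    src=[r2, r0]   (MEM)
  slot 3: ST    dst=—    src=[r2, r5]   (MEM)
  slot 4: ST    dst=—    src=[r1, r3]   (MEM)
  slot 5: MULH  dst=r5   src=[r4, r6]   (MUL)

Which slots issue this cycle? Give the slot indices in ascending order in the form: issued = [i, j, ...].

[0] MUL needs rd=2 wr=1: ok; after: ALU=3 MUL=1 MEM=2 BR=1, R=2, W=2
[1] MUL needs rd=2 wr=1: ok; after: ALU=3 MUL=0 MEM=2 BR=1, R=0, W=1
[2] MEM needs rd=2 wr=0: RD_PORT; after: ALU=3 MUL=0 MEM=2 BR=1, R=0, W=1
[3] MEM needs rd=2 wr=0: RD_PORT; after: ALU=3 MUL=0 MEM=2 BR=1, R=0, W=1
[4] MEM needs rd=2 wr=0: RD_PORT; after: ALU=3 MUL=0 MEM=2 BR=1, R=0, W=1
[5] MUL needs rd=2 wr=1: FU; after: ALU=3 MUL=0 MEM=2 BR=1, R=0, W=1

issued = [0, 1]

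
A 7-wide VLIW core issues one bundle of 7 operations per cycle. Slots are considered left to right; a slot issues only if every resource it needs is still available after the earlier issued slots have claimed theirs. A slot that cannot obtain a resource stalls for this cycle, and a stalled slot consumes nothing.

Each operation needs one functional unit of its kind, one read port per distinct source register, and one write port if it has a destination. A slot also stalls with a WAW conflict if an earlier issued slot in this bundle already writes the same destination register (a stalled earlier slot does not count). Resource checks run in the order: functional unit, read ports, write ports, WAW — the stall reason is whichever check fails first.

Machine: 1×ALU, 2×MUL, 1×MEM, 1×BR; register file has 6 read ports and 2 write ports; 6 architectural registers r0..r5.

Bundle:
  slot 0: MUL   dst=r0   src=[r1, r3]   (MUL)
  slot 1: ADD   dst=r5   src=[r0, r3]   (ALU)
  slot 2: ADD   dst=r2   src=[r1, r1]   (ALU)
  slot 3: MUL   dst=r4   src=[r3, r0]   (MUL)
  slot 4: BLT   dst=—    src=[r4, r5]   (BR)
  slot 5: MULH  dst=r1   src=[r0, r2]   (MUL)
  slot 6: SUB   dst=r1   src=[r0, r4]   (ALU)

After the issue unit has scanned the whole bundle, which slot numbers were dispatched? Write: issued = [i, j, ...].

[0] MUL needs rd=2 wr=1: ok; after: ALU=1 MUL=1 MEM=1 BR=1, R=4, W=1
[1] ALU needs rd=2 wr=1: ok; after: ALU=0 MUL=1 MEM=1 BR=1, R=2, W=0
[2] ALU needs rd=1 wr=1: FU; after: ALU=0 MUL=1 MEM=1 BR=1, R=2, W=0
[3] MUL needs rd=2 wr=1: WR_PORT; after: ALU=0 MUL=1 MEM=1 BR=1, R=2, W=0
[4] BR needs rd=2 wr=0: ok; after: ALU=0 MUL=1 MEM=1 BR=0, R=0, W=0
[5] MUL needs rd=2 wr=1: RD_PORT; after: ALU=0 MUL=1 MEM=1 BR=0, R=0, W=0
[6] ALU needs rd=2 wr=1: FU; after: ALU=0 MUL=1 MEM=1 BR=0, R=0, W=0

issued = [0, 1, 4]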